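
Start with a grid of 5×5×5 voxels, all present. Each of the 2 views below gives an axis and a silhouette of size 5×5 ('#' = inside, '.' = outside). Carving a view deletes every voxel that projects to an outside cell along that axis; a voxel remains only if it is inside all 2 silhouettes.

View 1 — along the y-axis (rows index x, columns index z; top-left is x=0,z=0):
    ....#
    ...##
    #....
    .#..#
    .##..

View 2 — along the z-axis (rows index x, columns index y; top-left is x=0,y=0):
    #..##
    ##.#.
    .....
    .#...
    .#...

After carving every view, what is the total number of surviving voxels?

|visual hull| = 13

initial block: 5^3 = 125
  1. axis=1 (XZ plane), |mask|=8  ⇒  voxels=40
  2. axis=2 (XY plane), |mask|=8  ⇒  voxels=13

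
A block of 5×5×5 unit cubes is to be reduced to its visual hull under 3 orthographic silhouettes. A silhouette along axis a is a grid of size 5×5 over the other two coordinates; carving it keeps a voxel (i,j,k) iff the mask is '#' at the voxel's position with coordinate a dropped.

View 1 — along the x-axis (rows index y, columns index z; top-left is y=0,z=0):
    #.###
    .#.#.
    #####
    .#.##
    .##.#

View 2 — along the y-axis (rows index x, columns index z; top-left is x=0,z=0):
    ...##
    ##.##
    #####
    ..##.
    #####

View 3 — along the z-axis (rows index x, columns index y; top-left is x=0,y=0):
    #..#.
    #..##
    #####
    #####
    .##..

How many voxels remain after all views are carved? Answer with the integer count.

remaining voxels: 43

initial block: 5^3 = 125
[1] x-view keeps 17 columns → grid now 85
[2] y-view keeps 18 columns → grid now 63
[3] z-view keeps 17 columns → grid now 43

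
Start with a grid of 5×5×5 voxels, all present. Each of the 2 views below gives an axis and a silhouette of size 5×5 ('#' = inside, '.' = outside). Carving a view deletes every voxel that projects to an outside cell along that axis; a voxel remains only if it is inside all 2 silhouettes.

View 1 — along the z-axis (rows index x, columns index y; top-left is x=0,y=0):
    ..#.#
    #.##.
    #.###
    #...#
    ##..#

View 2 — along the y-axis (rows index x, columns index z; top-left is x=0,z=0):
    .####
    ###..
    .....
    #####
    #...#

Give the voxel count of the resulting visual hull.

|visual hull| = 33

start: 5×5×5 = 125 voxels
step 1: project along z, AND mask (14/25) → |grid| = 70
step 2: project along y, AND mask (14/25) → |grid| = 33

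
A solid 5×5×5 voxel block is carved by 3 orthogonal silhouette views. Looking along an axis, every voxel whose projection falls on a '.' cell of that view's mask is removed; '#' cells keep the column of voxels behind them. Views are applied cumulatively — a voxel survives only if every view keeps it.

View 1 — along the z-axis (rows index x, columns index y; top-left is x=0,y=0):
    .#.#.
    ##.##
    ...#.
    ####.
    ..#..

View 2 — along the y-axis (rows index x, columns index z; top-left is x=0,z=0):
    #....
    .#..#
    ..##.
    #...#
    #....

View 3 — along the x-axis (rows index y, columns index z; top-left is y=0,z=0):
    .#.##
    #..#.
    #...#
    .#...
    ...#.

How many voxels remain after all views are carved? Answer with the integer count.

voxel count = 9

before carving: 125 voxels (5×5×5)
[1] z-view keeps 12 columns → grid now 60
[2] y-view keeps 8 columns → grid now 21
[3] x-view keeps 9 columns → grid now 9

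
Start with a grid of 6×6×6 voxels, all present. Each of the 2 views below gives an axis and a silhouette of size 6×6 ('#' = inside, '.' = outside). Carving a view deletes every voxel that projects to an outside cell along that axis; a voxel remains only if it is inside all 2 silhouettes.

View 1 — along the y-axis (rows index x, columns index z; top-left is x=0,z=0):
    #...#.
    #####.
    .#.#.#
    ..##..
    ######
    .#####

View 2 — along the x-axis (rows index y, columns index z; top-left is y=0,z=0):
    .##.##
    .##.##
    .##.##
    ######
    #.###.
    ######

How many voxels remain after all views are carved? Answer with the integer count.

before carving: 216 voxels (6×6×6)
after view 1 [y-axis, 23 of 36 cells solid] → remaining = 138
after view 2 [x-axis, 28 of 36 cells solid] → remaining = 107

voxel count = 107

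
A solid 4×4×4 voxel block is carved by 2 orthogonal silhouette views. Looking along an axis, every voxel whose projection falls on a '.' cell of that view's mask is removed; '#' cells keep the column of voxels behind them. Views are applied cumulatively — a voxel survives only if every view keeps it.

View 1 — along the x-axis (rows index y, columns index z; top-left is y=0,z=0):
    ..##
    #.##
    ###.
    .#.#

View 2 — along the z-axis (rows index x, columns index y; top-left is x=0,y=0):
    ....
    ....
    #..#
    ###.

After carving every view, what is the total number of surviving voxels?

initial block: 4^3 = 64
  1. axis=0 (YZ plane), |mask|=10  ⇒  voxels=40
  2. axis=2 (XY plane), |mask|=5  ⇒  voxels=12

voxel count = 12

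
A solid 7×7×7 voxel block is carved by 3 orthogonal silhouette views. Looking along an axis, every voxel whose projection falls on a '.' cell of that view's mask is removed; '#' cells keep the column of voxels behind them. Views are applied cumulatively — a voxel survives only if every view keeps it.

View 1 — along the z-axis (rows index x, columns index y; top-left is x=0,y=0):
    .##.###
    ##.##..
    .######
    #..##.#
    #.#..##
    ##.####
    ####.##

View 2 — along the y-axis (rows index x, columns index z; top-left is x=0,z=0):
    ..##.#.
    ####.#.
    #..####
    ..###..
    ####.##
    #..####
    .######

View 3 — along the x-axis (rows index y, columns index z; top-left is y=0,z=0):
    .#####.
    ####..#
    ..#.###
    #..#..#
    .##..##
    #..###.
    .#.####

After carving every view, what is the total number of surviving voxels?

voxel count = 105

full grid |V| = 343
step 1: project along z, AND mask (35/49) → |grid| = 245
step 2: project along y, AND mask (33/49) → |grid| = 167
step 3: project along x, AND mask (30/49) → |grid| = 105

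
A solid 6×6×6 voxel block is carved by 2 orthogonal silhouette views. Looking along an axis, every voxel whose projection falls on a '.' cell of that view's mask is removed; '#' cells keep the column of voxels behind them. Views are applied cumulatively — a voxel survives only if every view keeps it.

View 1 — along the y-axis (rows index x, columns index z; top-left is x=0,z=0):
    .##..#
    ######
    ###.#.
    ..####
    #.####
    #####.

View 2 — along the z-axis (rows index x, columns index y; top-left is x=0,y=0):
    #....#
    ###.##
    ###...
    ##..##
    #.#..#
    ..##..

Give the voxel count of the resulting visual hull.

full grid |V| = 216
after view 1 [y-axis, 27 of 36 cells solid] → remaining = 162
after view 2 [z-axis, 19 of 36 cells solid] → remaining = 89

|visual hull| = 89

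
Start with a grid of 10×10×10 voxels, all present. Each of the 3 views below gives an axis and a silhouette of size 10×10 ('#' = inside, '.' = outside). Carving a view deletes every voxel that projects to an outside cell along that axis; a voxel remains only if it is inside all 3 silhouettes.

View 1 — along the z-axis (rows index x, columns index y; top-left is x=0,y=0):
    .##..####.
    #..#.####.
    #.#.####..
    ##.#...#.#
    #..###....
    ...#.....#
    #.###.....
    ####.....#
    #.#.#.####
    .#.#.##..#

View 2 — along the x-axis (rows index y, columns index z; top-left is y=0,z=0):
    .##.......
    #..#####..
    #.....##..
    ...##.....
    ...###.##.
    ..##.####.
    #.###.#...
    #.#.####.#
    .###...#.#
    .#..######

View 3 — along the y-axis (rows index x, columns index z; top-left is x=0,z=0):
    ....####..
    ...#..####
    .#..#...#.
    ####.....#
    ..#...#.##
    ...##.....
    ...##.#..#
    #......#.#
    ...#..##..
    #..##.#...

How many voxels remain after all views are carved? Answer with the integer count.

full grid |V| = 1000
V1 z: intersect with XY mask (50 set) -- 500 left
V2 x: intersect with YZ mask (48 set) -- 227 left
V3 y: intersect with XZ mask (37 set) -- 90 left

90 voxels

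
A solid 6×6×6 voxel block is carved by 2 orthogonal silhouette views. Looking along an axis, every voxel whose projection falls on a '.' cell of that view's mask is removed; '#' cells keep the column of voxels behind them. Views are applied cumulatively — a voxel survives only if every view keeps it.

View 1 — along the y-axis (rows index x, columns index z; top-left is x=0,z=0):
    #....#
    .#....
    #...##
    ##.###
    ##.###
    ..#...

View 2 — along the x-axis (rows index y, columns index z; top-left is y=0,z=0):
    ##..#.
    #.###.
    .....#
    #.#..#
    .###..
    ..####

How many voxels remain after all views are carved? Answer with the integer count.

voxel count = 49

initial block: 6^3 = 216
carve view 1 (along y, XZ-mask fill 17/36): 102 voxels remain
carve view 2 (along x, YZ-mask fill 18/36): 49 voxels remain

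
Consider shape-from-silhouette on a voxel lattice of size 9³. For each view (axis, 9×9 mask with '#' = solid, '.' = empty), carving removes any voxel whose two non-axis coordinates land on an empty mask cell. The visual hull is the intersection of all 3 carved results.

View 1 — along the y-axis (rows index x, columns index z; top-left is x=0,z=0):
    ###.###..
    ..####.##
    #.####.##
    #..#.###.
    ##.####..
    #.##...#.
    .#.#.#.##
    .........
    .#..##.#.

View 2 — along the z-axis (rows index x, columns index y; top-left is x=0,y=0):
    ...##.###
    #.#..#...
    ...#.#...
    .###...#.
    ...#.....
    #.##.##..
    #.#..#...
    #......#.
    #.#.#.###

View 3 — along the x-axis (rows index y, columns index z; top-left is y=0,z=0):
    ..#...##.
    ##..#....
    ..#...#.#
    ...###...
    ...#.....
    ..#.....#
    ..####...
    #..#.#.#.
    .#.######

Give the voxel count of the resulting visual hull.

|visual hull| = 52

before carving: 729 voxels (9×9×9)
[1] y-view keeps 43 columns → grid now 387
[2] z-view keeps 31 columns → grid now 147
[3] x-view keeps 30 columns → grid now 52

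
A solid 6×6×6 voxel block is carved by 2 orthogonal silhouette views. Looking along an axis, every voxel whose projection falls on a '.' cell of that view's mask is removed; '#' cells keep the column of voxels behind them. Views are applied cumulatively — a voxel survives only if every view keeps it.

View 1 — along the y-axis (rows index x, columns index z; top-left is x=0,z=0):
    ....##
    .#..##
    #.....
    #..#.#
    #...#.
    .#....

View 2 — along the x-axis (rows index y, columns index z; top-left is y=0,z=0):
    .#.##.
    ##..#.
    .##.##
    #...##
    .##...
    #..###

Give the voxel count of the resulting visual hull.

full grid |V| = 216
[1] y-view keeps 12 columns → grid now 72
[2] x-view keeps 19 columns → grid now 43

43 voxels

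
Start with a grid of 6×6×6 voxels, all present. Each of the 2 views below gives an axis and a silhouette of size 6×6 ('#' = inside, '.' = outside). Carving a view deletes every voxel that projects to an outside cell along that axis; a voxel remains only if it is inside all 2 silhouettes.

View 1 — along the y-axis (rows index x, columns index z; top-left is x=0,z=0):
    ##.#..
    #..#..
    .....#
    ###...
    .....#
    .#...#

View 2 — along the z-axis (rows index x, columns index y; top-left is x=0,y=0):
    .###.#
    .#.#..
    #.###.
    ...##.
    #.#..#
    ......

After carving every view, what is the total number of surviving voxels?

full grid |V| = 216
carve view 1 (along y, XZ-mask fill 12/36): 72 voxels remain
carve view 2 (along z, XY-mask fill 15/36): 29 voxels remain

|visual hull| = 29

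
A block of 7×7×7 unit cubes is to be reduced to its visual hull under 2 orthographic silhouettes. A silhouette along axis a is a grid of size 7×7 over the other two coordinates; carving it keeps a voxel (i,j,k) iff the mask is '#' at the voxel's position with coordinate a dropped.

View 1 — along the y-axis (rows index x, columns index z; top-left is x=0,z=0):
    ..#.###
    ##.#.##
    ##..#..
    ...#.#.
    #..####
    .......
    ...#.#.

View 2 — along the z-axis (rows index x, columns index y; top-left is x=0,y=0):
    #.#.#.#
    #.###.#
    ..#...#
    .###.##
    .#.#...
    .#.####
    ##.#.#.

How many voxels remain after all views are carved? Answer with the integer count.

before carving: 343 voxels (7×7×7)
step 1: project along y, AND mask (21/49) → |grid| = 147
step 2: project along z, AND mask (27/49) → |grid| = 75

remaining voxels: 75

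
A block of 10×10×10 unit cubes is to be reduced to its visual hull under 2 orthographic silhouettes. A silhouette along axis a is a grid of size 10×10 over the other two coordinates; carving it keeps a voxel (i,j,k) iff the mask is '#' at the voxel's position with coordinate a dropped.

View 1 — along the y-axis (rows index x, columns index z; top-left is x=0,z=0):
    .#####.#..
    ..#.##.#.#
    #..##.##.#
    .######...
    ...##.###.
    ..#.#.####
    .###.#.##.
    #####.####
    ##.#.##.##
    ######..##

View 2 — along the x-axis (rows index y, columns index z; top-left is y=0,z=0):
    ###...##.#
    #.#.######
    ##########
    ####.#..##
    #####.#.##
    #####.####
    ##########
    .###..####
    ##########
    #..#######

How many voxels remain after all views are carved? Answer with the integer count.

full grid |V| = 1000
carve view 1 (along y, XZ-mask fill 64/100): 640 voxels remain
carve view 2 (along x, YZ-mask fill 83/100): 527 voxels remain

remaining voxels: 527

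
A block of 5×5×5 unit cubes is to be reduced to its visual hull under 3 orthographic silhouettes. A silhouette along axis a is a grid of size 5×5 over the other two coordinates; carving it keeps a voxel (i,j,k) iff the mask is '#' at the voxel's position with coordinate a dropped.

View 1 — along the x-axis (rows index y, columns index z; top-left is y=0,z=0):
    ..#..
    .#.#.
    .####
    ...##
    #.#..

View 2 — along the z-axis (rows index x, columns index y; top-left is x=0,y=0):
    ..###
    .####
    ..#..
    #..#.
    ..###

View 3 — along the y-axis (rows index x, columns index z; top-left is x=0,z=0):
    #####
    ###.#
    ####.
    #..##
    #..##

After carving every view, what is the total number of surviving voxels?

initial block: 5^3 = 125
step 1: project along x, AND mask (11/25) → |grid| = 55
step 2: project along z, AND mask (13/25) → |grid| = 33
step 3: project along y, AND mask (19/25) → |grid| = 25

remaining voxels: 25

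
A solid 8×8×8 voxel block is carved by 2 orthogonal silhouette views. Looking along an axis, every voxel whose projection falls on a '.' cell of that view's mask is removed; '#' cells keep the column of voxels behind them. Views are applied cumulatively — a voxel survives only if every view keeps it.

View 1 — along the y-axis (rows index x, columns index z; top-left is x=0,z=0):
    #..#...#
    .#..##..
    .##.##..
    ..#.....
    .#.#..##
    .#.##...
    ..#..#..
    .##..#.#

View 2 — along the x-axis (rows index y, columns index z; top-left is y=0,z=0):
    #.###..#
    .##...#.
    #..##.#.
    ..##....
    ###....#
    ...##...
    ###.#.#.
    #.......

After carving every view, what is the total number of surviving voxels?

before carving: 512 voxels (8×8×8)
[1] y-view keeps 24 columns → grid now 192
[2] x-view keeps 26 columns → grid now 73

voxel count = 73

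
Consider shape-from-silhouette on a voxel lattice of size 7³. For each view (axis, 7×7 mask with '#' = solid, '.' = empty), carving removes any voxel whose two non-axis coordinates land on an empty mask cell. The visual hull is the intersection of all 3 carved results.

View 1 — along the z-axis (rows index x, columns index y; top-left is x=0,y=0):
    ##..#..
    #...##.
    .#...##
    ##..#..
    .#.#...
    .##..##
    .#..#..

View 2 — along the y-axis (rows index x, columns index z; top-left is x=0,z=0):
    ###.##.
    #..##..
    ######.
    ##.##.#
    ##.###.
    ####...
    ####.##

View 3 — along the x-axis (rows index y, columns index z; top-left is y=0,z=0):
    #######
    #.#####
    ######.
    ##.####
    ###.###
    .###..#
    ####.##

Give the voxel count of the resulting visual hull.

before carving: 343 voxels (7×7×7)
[1] z-view keeps 20 columns → grid now 140
[2] y-view keeps 34 columns → grid now 95
[3] x-view keeps 41 columns → grid now 79

voxel count = 79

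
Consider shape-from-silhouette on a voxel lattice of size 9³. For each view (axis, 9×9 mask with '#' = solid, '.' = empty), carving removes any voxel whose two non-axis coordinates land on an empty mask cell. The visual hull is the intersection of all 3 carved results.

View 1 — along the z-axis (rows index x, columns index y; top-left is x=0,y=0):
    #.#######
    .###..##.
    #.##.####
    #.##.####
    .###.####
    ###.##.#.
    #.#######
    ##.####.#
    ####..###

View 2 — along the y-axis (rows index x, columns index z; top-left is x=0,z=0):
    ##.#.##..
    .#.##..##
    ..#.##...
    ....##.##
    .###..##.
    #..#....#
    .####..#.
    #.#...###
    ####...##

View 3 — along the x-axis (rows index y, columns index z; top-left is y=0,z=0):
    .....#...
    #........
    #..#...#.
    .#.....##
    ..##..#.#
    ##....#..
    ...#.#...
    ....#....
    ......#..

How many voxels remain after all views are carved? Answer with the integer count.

|visual hull| = 68

initial block: 9^3 = 729
  1. axis=2 (XY plane), |mask|=62  ⇒  voxels=558
  2. axis=1 (XZ plane), |mask|=41  ⇒  voxels=284
  3. axis=0 (YZ plane), |mask|=19  ⇒  voxels=68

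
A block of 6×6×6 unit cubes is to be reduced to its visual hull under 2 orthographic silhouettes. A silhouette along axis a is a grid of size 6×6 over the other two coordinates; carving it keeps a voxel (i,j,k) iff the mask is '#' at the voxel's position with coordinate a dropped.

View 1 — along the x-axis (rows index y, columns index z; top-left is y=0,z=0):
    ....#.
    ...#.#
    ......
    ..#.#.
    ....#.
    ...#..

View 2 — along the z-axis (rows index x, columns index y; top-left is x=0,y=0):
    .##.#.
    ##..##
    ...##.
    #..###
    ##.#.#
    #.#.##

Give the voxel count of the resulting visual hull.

voxel count = 25

full grid |V| = 216
V1 x: intersect with YZ mask (7 set) -- 42 left
V2 z: intersect with XY mask (21 set) -- 25 left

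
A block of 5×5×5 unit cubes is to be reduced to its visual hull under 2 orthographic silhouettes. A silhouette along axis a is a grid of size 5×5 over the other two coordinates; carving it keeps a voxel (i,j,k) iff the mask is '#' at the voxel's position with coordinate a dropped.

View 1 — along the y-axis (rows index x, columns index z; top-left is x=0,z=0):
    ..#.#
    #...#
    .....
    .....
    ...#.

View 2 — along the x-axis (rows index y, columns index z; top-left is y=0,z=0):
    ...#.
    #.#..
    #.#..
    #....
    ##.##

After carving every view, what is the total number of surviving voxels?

remaining voxels: 10

start: 5×5×5 = 125 voxels
carve view 1 (along y, XZ-mask fill 5/25): 25 voxels remain
carve view 2 (along x, YZ-mask fill 10/25): 10 voxels remain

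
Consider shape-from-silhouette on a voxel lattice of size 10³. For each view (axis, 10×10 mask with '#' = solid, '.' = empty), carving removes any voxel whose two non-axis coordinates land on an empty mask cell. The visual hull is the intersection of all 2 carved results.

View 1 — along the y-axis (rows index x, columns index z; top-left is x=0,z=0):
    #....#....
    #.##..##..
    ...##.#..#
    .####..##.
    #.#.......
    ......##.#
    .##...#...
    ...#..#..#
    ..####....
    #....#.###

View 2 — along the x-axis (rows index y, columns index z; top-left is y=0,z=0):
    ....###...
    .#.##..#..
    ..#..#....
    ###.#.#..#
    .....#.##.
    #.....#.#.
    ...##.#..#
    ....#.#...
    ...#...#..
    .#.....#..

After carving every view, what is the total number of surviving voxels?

before carving: 1000 voxels (10×10×10)
after view 1 [y-axis, 37 of 100 cells solid] → remaining = 370
after view 2 [x-axis, 31 of 100 cells solid] → remaining = 116

voxel count = 116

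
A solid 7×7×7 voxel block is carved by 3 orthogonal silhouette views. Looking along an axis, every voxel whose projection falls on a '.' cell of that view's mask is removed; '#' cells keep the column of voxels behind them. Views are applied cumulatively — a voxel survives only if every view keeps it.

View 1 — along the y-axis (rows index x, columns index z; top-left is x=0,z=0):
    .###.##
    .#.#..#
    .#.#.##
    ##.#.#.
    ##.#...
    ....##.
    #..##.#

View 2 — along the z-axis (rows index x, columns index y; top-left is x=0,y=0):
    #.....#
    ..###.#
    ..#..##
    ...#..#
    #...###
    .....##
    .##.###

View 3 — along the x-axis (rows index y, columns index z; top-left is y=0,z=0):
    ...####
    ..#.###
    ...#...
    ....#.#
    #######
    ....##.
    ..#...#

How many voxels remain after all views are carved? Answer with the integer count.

29 voxels

full grid |V| = 343
[1] y-view keeps 25 columns → grid now 175
[2] z-view keeps 22 columns → grid now 78
[3] x-view keeps 22 columns → grid now 29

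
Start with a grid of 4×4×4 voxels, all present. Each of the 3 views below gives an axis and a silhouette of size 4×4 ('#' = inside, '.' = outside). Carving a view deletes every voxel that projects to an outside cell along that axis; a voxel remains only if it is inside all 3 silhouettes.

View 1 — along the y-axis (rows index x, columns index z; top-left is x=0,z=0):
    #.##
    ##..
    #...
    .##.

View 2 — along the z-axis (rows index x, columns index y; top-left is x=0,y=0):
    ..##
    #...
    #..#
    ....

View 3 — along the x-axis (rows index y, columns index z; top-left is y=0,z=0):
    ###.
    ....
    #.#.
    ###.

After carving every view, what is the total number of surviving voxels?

remaining voxels: 8

full grid |V| = 64
  1. axis=1 (XZ plane), |mask|=8  ⇒  voxels=32
  2. axis=2 (XY plane), |mask|=5  ⇒  voxels=10
  3. axis=0 (YZ plane), |mask|=8  ⇒  voxels=8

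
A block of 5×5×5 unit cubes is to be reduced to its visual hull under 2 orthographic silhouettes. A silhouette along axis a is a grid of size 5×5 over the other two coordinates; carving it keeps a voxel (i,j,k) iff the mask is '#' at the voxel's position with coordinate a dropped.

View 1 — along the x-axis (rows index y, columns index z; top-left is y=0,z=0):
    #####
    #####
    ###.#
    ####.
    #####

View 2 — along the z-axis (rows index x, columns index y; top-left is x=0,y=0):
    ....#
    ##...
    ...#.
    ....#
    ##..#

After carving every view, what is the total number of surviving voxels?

initial block: 5^3 = 125
V1 x: intersect with YZ mask (23 set) -- 115 left
V2 z: intersect with XY mask (8 set) -- 39 left

voxel count = 39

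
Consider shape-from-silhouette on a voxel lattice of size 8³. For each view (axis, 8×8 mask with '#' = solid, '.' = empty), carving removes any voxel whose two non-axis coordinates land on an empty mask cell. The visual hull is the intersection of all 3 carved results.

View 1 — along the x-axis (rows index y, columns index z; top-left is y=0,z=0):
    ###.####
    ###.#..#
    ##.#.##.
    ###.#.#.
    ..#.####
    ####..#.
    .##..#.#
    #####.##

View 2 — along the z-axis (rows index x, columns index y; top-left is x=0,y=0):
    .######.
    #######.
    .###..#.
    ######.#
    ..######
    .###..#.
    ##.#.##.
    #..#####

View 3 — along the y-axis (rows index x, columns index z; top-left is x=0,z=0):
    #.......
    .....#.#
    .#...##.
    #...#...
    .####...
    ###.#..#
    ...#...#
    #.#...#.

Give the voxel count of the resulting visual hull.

remaining voxels: 80

start: 8×8×8 = 512 voxels
step 1: project along x, AND mask (43/64) → |grid| = 344
step 2: project along z, AND mask (45/64) → |grid| = 232
step 3: project along y, AND mask (22/64) → |grid| = 80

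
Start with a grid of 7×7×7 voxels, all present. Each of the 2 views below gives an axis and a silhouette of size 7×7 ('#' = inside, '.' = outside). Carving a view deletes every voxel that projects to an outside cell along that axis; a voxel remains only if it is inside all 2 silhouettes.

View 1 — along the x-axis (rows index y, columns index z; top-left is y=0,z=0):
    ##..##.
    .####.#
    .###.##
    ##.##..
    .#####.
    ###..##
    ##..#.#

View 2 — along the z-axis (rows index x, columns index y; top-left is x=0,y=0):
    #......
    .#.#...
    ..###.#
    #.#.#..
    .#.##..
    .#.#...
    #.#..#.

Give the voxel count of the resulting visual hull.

before carving: 343 voxels (7×7×7)
V1 x: intersect with YZ mask (32 set) -- 224 left
V2 z: intersect with XY mask (18 set) -- 82 left

82 voxels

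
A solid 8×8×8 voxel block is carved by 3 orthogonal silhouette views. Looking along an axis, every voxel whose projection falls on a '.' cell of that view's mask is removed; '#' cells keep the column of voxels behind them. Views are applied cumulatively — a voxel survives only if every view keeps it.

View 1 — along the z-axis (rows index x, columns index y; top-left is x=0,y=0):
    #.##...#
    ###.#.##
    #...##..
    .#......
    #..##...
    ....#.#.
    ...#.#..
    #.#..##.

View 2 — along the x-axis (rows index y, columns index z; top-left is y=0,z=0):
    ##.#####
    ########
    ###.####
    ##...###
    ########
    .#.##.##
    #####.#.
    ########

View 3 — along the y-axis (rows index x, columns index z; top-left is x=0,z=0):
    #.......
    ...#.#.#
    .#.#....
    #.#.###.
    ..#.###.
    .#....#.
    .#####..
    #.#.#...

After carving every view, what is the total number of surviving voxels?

57 voxels

initial block: 8^3 = 512
step 1: project along z, AND mask (25/64) → |grid| = 200
step 2: project along x, AND mask (54/64) → |grid| = 168
step 3: project along y, AND mask (25/64) → |grid| = 57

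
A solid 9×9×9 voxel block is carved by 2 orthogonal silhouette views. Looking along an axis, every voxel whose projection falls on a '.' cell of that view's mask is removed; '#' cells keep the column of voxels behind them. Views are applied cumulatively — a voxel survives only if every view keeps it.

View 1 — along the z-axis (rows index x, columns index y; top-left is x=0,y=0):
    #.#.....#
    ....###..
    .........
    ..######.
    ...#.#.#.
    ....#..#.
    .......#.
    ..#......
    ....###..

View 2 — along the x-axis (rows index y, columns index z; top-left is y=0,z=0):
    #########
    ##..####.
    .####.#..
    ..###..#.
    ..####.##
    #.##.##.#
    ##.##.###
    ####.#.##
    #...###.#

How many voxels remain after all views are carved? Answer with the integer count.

before carving: 729 voxels (9×9×9)
V1 z: intersect with XY mask (22 set) -- 198 left
V2 x: intersect with YZ mask (55 set) -- 134 left

134 voxels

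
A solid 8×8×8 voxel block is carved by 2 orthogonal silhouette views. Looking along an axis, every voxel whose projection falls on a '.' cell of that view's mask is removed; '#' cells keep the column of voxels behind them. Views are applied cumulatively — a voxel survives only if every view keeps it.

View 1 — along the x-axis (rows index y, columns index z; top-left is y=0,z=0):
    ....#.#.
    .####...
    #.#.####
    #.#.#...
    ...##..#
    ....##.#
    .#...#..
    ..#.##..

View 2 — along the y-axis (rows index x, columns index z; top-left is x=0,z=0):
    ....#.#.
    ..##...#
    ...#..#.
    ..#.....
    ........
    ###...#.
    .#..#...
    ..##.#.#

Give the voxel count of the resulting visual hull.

58 voxels

before carving: 512 voxels (8×8×8)
after view 1 [x-axis, 26 of 64 cells solid] → remaining = 208
after view 2 [y-axis, 18 of 64 cells solid] → remaining = 58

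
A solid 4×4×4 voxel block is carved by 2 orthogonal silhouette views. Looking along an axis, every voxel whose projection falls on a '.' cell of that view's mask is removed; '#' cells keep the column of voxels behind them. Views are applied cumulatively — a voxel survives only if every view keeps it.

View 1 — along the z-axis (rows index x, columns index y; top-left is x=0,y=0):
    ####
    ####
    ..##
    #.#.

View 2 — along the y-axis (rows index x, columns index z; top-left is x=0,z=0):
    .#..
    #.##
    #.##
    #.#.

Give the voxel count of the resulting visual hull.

voxel count = 26

initial block: 4^3 = 64
after view 1 [z-axis, 12 of 16 cells solid] → remaining = 48
after view 2 [y-axis, 9 of 16 cells solid] → remaining = 26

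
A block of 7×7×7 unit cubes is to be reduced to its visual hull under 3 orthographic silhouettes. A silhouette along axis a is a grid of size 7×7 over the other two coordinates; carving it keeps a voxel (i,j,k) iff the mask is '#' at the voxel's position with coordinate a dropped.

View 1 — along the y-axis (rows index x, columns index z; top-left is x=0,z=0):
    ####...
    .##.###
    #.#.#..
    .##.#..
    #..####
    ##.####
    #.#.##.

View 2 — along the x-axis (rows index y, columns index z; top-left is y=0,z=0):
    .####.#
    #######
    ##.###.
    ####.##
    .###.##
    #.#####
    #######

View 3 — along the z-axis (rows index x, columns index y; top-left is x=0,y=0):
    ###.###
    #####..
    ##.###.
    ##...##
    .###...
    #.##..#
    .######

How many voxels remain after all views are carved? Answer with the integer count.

full grid |V| = 343
after view 1 [y-axis, 30 of 49 cells solid] → remaining = 210
after view 2 [x-axis, 41 of 49 cells solid] → remaining = 172
after view 3 [z-axis, 33 of 49 cells solid] → remaining = 115

115 voxels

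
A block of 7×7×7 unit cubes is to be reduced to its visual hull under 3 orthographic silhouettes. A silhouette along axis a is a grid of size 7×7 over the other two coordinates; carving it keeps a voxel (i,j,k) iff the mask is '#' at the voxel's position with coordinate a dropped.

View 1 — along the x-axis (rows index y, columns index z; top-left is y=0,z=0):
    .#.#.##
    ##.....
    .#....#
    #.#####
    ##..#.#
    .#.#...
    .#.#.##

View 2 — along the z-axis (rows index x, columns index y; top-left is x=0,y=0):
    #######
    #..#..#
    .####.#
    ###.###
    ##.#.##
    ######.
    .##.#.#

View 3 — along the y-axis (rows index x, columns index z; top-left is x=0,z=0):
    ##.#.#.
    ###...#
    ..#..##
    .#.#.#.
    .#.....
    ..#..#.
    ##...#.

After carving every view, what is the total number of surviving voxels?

before carving: 343 voxels (7×7×7)
  1. axis=0 (YZ plane), |mask|=24  ⇒  voxels=168
  2. axis=2 (XY plane), |mask|=36  ⇒  voxels=124
  3. axis=1 (XZ plane), |mask|=20  ⇒  voxels=55

remaining voxels: 55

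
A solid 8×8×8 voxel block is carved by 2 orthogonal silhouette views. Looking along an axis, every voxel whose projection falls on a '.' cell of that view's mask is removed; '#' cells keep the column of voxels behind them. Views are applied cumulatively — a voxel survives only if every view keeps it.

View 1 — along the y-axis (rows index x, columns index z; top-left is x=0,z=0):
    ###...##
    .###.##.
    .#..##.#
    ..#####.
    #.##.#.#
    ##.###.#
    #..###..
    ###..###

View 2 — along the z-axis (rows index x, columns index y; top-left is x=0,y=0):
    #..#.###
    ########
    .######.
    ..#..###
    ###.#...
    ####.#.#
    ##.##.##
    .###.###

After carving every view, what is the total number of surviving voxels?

remaining voxels: 225

start: 8×8×8 = 512 voxels
after view 1 [y-axis, 40 of 64 cells solid] → remaining = 320
after view 2 [z-axis, 45 of 64 cells solid] → remaining = 225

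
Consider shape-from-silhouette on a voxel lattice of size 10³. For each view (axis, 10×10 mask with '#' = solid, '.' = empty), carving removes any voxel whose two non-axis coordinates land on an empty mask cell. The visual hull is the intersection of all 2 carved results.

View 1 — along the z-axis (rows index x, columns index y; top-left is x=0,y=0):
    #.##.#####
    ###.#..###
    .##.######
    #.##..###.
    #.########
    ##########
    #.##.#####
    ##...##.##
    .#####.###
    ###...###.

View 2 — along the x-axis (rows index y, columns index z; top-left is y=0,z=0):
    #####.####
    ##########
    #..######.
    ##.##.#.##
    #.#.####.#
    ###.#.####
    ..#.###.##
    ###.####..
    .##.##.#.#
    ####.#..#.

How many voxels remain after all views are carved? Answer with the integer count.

start: 10×10×10 = 1000 voxels
carve view 1 (along z, XY-mask fill 76/100): 760 voxels remain
carve view 2 (along x, YZ-mask fill 73/100): 547 voxels remain

voxel count = 547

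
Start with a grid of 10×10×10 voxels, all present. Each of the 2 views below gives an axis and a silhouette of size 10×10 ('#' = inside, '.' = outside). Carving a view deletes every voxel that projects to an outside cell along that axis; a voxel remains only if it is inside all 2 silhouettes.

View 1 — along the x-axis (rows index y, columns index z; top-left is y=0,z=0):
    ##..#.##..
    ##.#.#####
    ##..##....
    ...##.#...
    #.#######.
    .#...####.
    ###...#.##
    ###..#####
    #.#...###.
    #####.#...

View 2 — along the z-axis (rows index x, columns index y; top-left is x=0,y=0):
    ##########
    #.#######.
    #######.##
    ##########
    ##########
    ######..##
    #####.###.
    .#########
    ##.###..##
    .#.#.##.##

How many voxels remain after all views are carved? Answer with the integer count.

485 voxels

before carving: 1000 voxels (10×10×10)
after view 1 [x-axis, 58 of 100 cells solid] → remaining = 580
after view 2 [z-axis, 85 of 100 cells solid] → remaining = 485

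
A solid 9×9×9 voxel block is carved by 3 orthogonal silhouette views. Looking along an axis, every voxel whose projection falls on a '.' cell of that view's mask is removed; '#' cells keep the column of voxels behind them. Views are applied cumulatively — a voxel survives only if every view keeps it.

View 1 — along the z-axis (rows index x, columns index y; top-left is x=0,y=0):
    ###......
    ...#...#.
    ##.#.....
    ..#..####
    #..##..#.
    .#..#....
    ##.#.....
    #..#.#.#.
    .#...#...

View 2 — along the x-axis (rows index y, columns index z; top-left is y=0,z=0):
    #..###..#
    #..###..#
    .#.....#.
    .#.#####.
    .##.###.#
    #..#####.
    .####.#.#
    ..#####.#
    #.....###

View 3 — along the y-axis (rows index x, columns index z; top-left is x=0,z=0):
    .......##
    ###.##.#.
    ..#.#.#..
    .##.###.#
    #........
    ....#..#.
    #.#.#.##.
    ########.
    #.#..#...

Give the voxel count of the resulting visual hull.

remaining voxels: 65

before carving: 729 voxels (9×9×9)
V1 z: intersect with XY mask (28 set) -- 252 left
V2 x: intersect with YZ mask (46 set) -- 148 left
V3 y: intersect with XZ mask (36 set) -- 65 left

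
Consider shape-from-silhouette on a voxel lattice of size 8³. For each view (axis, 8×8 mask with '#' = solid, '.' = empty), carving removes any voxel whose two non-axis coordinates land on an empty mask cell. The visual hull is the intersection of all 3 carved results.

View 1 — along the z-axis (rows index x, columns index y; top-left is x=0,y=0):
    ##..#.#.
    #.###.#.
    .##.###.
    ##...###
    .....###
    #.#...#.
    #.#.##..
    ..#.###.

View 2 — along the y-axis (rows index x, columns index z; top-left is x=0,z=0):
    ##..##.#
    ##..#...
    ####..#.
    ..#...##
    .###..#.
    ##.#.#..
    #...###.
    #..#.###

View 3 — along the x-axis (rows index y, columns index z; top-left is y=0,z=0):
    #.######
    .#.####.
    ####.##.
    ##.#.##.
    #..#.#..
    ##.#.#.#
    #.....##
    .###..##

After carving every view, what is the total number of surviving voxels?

initial block: 8^3 = 512
carve view 1 (along z, XY-mask fill 33/64): 264 voxels remain
carve view 2 (along y, XZ-mask fill 33/64): 135 voxels remain
carve view 3 (along x, YZ-mask fill 39/64): 84 voxels remain

voxel count = 84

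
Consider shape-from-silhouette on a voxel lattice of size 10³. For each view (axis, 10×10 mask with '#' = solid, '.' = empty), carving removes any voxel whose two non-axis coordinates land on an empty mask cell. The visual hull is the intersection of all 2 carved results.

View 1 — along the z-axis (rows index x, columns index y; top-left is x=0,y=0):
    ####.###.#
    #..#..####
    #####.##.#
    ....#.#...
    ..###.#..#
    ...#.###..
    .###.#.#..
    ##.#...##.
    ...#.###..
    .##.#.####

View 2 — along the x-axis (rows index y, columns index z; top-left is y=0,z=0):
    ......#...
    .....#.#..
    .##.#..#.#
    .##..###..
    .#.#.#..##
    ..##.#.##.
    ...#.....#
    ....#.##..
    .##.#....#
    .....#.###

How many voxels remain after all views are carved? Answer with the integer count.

full grid |V| = 1000
  1. axis=2 (XY plane), |mask|=54  ⇒  voxels=540
  2. axis=0 (YZ plane), |mask|=36  ⇒  voxels=191

voxel count = 191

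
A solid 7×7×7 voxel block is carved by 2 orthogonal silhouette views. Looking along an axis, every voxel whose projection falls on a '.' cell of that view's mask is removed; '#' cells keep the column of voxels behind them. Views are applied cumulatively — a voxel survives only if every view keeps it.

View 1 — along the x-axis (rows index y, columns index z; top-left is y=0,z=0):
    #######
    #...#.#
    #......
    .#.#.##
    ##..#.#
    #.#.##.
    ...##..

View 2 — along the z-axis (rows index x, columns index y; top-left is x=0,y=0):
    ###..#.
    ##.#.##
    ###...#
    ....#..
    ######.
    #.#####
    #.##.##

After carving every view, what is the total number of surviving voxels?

remaining voxels: 115

start: 7×7×7 = 343 voxels
after view 1 [x-axis, 25 of 49 cells solid] → remaining = 175
after view 2 [z-axis, 31 of 49 cells solid] → remaining = 115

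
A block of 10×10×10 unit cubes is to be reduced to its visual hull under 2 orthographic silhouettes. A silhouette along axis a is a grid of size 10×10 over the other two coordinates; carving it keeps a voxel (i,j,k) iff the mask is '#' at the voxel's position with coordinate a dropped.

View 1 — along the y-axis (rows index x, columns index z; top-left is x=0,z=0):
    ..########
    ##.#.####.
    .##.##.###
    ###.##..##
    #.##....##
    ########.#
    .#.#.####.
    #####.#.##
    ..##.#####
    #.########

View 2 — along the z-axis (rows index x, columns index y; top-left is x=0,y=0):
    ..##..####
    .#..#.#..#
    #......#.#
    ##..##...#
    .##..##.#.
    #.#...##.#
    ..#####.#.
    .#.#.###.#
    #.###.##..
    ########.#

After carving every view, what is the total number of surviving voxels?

remaining voxels: 409

before carving: 1000 voxels (10×10×10)
V1 y: intersect with XZ mask (73 set) -- 730 left
V2 z: intersect with XY mask (55 set) -- 409 left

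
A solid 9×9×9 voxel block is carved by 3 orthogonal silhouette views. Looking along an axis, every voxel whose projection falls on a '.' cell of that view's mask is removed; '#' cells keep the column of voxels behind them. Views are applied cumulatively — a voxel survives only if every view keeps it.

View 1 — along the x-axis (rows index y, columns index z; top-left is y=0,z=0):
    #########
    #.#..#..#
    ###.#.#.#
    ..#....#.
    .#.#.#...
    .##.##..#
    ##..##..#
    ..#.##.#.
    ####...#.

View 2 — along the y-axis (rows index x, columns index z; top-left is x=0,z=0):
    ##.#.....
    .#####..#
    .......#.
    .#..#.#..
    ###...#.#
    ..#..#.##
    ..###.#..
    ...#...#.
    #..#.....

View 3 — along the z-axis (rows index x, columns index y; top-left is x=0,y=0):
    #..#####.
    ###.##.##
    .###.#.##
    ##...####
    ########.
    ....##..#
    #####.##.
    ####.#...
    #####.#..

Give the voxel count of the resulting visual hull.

before carving: 729 voxels (9×9×9)
carve view 1 (along x, YZ-mask fill 43/81): 387 voxels remain
carve view 2 (along y, XZ-mask fill 30/81): 142 voxels remain
carve view 3 (along z, XY-mask fill 54/81): 97 voxels remain

97 voxels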